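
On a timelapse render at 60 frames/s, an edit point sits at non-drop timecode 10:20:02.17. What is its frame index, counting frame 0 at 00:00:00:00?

Total seconds to the label: (10 × 3600 + 20 × 60 + 2) = 37202.
Frame index = 37202 × 60 + 17 = 2232137.

2232137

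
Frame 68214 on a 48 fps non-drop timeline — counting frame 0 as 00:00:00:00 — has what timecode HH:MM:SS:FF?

68214 ÷ 48 = 1421 full seconds, remainder 6 frames.
1421 s = 0 h 23 min 41 s.
Timecode: 00:23:41:06.

00:23:41:06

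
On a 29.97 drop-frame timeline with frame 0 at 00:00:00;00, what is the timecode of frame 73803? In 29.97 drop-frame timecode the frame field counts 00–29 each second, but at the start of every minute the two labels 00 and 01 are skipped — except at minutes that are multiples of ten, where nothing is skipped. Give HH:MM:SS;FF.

Each 10-minute DF block holds 10 × 60 × 30 − 9 × 2 = 17982 frames. 73803 ÷ 17982 → 4 full blocks, remainder 1875.
Within the partial block the first minute is 1800 frames and each further minute 1798, so 1 further minute boundary passed. Total skipped labels = 18 × 4 + 2 × 1 = 74.
Non-drop label index = 73803 + 74 = 73877; at 30 labels/s that is 00:41:02:17, i.e. DF 00:41:02;17.

00:41:02;17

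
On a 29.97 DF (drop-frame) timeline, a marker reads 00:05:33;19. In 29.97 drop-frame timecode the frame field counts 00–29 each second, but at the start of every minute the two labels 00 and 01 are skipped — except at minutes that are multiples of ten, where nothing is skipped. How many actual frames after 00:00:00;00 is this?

9999

Complete 10-minute blocks: 0, each 17982 frames → 0.
Remaining 5 whole minutes in the current block: 1800 + 4 × 1798 = 8992 frames.
Within the current minute: 33 × 30 + 19 − 2 = 1007 (labels ;00/;01 skipped at this minute). Total = 0 + 8992 + 1007 = 9999.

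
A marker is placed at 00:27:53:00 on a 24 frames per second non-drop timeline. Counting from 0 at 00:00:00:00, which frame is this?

Total seconds to the label: (0 × 3600 + 27 × 60 + 53) = 1673.
Frame index = 1673 × 24 + 0 = 40152.

40152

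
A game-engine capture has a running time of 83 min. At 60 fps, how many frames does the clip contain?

298800 frames

83 min = 4980 s.
Frames = 4980 × 60 = 298800.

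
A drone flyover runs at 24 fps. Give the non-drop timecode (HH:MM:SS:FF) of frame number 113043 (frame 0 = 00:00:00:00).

113043 ÷ 24 = 4710 full seconds, remainder 3 frames.
4710 s = 1 h 18 min 30 s.
Timecode: 01:18:30:03.

01:18:30:03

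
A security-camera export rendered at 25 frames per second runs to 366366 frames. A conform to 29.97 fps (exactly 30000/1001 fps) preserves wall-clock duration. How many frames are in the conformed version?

Target frames = source frames × (target rate / source rate) = 366366 × (30000/1001)/(25) = 366366 × 1200/1001 = 439200.

439200 frames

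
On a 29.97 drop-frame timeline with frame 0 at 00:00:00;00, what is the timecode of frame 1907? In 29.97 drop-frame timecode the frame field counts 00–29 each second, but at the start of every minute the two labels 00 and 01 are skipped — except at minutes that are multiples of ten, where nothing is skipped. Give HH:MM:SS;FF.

Ten DF minutes hold 17982 frames, so frame 1907 lies in block 0 (frames 0–17981) with 1907 frames into that block.
The block's first minute is 1800 frames and the rest 1798 each; 1907 frames reaches minute 1, so 0 × 18 + 1 × 2 = 2 labels have been skipped so far.
Adding those back, label number 1907 + 2 = 1909 at 30 labels/s is 63 s + 19 f = 0 h 1 min 3 s frame 19, i.e. 00:01:03;19.

00:01:03;19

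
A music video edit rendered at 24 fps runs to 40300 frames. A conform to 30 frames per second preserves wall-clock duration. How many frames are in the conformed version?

Frames at target rate = 40300 × (30) / (24) = 50375.

50375 frames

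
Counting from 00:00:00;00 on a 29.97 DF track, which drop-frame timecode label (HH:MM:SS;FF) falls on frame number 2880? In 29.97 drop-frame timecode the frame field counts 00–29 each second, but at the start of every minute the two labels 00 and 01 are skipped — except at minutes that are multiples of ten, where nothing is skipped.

00:01:36;02

Ten DF minutes hold 17982 frames, so frame 2880 lies in block 0 (frames 0–17981) with 2880 frames into that block.
The block's first minute is 1800 frames and the rest 1798 each; 2880 frames reaches minute 1, so 0 × 18 + 1 × 2 = 2 labels have been skipped so far.
Adding those back, label number 2880 + 2 = 2882 at 30 labels/s is 96 s + 2 f = 0 h 1 min 36 s frame 2, i.e. 00:01:36;02.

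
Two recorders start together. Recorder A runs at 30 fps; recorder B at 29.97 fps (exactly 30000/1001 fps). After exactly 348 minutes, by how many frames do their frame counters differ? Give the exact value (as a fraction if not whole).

626400/1001 frames

348 min = 20880 s.
A emits 30 × 20880 = 626400 frames; B emits 30000/1001 × 20880 = 626400000/1001.
Difference = 626400/1001 frames (≈ 625.7742); B is behind A.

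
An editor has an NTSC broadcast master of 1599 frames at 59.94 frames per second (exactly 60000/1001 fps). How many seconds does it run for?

26.67665 seconds

Running time = 1599 / (60000/1001) = 26.67665 s.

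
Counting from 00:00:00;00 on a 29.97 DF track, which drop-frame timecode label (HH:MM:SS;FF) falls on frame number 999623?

Each 10-minute DF block holds 10 × 60 × 30 − 9 × 2 = 17982 frames. 999623 ÷ 17982 → 55 full blocks, remainder 10613.
Within the partial block the first minute is 1800 frames and each further minute 1798, so 5 further minute boundaries passed. Total skipped labels = 18 × 55 + 2 × 5 = 1000.
Non-drop label index = 999623 + 1000 = 1000623; at 30 labels/s that is 09:15:54:03, i.e. DF 09:15:54;03.

09:15:54;03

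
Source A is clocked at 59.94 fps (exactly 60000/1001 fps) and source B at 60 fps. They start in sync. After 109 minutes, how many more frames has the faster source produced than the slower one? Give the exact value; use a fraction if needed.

109 min = 6540 s.
A emits 60000/1001 × 6540 = 392400000/1001 frames; B emits 60 × 6540 = 392400.
Difference = 392400/1001 frames (≈ 392.0080); B is ahead of A.

392400/1001 frames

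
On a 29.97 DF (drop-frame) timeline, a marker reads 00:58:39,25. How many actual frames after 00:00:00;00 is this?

105489

As if non-drop at 30 labels/s: (0 × 3600 + 58 × 60 + 39) × 30 + 25 = 105595.
Minute boundaries passed: 58; those not divisible by 10: 58 − 5 = 53; dropped labels = 2 × 53 = 106.
Actual frame index = 105595 − 106 = 105489.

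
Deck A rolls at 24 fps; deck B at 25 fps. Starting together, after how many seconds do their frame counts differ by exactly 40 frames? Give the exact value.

The gap grows by |25 − 24| = 1 frame per second.
Time for a 40-frame gap: 40 ÷ (1) = 40 s.

40 seconds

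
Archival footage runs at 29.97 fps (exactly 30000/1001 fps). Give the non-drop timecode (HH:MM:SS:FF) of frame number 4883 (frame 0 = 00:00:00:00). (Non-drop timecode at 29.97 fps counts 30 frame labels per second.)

4883 ÷ 30 = 162 full seconds, remainder 23 frames.
162 s = 0 h 2 min 42 s.
Timecode: 00:02:42:23.

00:02:42:23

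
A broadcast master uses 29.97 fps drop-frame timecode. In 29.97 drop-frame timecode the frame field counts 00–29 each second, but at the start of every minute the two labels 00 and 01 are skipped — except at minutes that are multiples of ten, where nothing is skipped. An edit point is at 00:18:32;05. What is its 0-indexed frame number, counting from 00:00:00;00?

Complete 10-minute blocks: 1, each 17982 frames → 17982.
Remaining 8 whole minutes in the current block: 1800 + 7 × 1798 = 14386 frames.
Within the current minute: 32 × 30 + 5 − 2 = 963 (labels ;00/;01 skipped at this minute). Total = 17982 + 14386 + 963 = 33331.

33331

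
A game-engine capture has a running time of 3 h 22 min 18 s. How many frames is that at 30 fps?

364140 frames

3 h 22 min 18 s = 12138 s.
Frames = 12138 × 30 = 364140.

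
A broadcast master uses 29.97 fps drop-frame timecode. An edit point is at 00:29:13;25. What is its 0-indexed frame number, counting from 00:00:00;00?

52561

As if non-drop at 30 labels/s: (0 × 3600 + 29 × 60 + 13) × 30 + 25 = 52615.
Minute boundaries passed: 29; those not divisible by 10: 29 − 2 = 27; dropped labels = 2 × 27 = 54.
Actual frame index = 52615 − 54 = 52561.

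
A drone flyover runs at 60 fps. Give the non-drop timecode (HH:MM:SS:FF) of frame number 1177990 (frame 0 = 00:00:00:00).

05:27:13:10

1177990 ÷ 60 = 19633 full seconds, remainder 10 frames.
19633 s = 5 h 27 min 13 s.
Timecode: 05:27:13:10.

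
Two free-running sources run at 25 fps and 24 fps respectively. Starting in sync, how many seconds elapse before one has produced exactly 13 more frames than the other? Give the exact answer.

The gap grows by |24 − 25| = 1 frame per second.
Time for a 13-frame gap: 13 ÷ (1) = 13 s.

13 seconds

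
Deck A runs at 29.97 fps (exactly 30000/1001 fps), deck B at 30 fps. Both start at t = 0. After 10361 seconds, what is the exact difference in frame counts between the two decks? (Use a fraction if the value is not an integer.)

A emits 30000/1001 × 10361 = 23910000/77 frames; B emits 30 × 10361 = 310830.
Difference = 23910/77 frames (≈ 310.5195); B is ahead of A.

23910/77 frames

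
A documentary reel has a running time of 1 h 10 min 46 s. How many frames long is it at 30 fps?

1 h 10 min 46 s = 4246 s.
Frames = 4246 × 30 = 127380.

127380 frames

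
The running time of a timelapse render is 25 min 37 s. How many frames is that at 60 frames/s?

92220 frames

25 min 37 s = 1537 s.
Frames = 1537 × 60 = 92220.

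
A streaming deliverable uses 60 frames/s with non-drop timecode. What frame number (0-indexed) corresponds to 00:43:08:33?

frame 155313

Total seconds to the label: (0 × 3600 + 43 × 60 + 8) = 2588.
Frame index = 2588 × 60 + 33 = 155313.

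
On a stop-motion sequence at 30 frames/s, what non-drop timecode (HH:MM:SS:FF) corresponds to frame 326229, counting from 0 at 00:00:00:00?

03:01:14:09

326229 ÷ 30 = 10874 full seconds, remainder 9 frames.
10874 s = 3 h 1 min 14 s.
Timecode: 03:01:14:09.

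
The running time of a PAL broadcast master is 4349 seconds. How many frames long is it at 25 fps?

108725 frames

Frames = 4349 × 25 = 108725.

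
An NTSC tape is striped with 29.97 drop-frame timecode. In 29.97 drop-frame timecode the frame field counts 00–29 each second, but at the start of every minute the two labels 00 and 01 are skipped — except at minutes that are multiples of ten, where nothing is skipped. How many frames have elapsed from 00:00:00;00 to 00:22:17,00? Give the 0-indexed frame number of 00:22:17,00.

40070

Complete 10-minute blocks: 2, each 17982 frames → 35964.
Remaining 2 whole minutes in the current block: 1800 + 1 × 1798 = 3598 frames.
Within the current minute: 17 × 30 + 0 − 2 = 508 (labels ;00/;01 skipped at this minute). Total = 35964 + 3598 + 508 = 40070.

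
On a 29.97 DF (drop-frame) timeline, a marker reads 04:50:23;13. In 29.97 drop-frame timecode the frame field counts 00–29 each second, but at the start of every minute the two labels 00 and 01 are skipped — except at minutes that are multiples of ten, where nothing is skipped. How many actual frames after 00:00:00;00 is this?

522181

Complete 10-minute blocks: 29, each 17982 frames → 521478.
Remaining 0 whole minutes in the current block: 0 frames.
Within the current minute: 23 × 30 + 13 = 703. Total = 521478 + 0 + 703 = 522181.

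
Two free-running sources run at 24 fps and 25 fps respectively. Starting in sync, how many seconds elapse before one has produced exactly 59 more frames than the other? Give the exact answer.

The gap grows by |25 − 24| = 1 frame per second.
Time for a 59-frame gap: 59 ÷ (1) = 59 s.

59 seconds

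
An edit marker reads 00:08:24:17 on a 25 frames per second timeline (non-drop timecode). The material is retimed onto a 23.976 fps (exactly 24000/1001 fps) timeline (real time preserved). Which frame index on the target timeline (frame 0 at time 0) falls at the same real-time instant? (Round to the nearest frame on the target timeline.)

Source frame index: (0×3600 + 8×60 + 24) × 25 + 17 = 12617.
Real time: 12617 / (25) = 12617/25 s.
Target frame: (12617/25) × (24000/1001) = 1101120/91 ≈ 12100.220 → 12100.

frame 12100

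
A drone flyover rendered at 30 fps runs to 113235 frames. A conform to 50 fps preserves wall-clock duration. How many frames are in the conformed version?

Target frames = source frames × (target rate / source rate) = 113235 × (50)/(30) = 113235 × 5/3 = 188725.

188725 frames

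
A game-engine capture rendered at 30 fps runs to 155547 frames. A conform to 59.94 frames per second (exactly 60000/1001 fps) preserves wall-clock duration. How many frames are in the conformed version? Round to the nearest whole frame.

Frames at target rate = 155547 × (60000/1001) / (30) = 44442000/143 ≈ 310783.217.
Nearest whole frame: 310783.

310783 frames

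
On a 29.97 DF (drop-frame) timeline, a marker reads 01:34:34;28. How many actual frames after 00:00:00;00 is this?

170078

As if non-drop at 30 labels/s: (1 × 3600 + 34 × 60 + 34) × 30 + 28 = 170248.
Minute boundaries passed: 94; those not divisible by 10: 94 − 9 = 85; dropped labels = 2 × 85 = 170.
Actual frame index = 170248 − 170 = 170078.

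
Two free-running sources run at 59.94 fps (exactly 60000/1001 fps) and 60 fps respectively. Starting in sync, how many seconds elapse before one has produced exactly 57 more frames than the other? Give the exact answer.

950.95 seconds

The gap grows by |60 − 60000/1001| = 60/1001 frames per second.
Time for a 57-frame gap: 57 ÷ (60/1001) = 950.95 s.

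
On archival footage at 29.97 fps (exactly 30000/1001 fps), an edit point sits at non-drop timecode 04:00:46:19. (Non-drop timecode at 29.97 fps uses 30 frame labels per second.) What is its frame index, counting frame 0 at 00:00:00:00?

Total seconds to the label: (4 × 3600 + 0 × 60 + 46) = 14446.
Frame index = 14446 × 30 + 19 = 433399.

433399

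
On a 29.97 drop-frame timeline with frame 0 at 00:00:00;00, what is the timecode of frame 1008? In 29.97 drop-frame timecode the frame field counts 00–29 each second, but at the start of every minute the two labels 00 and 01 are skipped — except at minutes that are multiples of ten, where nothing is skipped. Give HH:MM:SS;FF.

00:00:33;18

Each 10-minute DF block holds 10 × 60 × 30 − 9 × 2 = 17982 frames. 1008 ÷ 17982 → 0 full blocks, remainder 1008.
Within the partial block the first minute is 1800 frames and each further minute 1798, so 0 further minute boundaries passed. Total skipped labels = 18 × 0 + 2 × 0 = 0.
Non-drop label index = 1008 + 0 = 1008; at 30 labels/s that is 00:00:33:18, i.e. DF 00:00:33;18.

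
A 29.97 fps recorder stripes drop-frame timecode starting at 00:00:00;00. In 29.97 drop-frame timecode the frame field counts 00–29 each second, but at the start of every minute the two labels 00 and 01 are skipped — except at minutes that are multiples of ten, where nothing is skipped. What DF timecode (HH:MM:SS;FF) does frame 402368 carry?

Each 10-minute DF block holds 10 × 60 × 30 − 9 × 2 = 17982 frames. 402368 ÷ 17982 → 22 full blocks, remainder 6764.
Within the partial block the first minute is 1800 frames and each further minute 1798, so 3 further minute boundaries passed. Total skipped labels = 18 × 22 + 2 × 3 = 402.
Non-drop label index = 402368 + 402 = 402770; at 30 labels/s that is 03:43:45:20, i.e. DF 03:43:45;20.

03:43:45;20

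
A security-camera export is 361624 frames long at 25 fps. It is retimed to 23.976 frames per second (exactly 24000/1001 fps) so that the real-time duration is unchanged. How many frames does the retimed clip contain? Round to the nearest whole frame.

Frames at target rate = 361624 × (24000/1001) / (25) = 347159040/1001 ≈ 346812.228.
Nearest whole frame: 346812.

346812 frames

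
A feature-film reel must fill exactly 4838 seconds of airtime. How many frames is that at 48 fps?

232224 frames

Frames = 4838 × 48 = 232224.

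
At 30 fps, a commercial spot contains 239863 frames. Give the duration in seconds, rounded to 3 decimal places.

7995.433 seconds

Running time = 239863 × 1/30 = 239863/30 s ≈ 7995.433 s.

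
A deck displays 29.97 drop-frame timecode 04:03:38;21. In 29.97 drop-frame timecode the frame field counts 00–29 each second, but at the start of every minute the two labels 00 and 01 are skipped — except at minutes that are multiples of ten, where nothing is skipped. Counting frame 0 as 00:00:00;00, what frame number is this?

438123

Complete 10-minute blocks: 24, each 17982 frames → 431568.
Remaining 3 whole minutes in the current block: 1800 + 2 × 1798 = 5396 frames.
Within the current minute: 38 × 30 + 21 − 2 = 1159 (labels ;00/;01 skipped at this minute). Total = 431568 + 5396 + 1159 = 438123.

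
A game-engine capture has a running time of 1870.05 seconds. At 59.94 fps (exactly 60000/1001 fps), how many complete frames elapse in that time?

112090 frames

Frames = 1870.05 × 60000/1001 = 1233000/11 ≈ 112090.9091.
Complete frames: 112090.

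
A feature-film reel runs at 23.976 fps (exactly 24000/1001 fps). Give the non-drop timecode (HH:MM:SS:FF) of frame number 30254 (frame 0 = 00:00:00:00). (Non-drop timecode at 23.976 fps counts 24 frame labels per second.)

30254 ÷ 24 = 1260 full seconds, remainder 14 frames.
1260 s = 0 h 21 min 0 s.
Timecode: 00:21:00:14.

00:21:00:14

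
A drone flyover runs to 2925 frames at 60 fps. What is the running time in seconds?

48.75 seconds

Running time = 2925 / (60) = 48.75 s.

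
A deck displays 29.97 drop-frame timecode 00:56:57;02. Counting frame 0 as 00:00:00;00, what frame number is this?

102410

As if non-drop at 30 labels/s: (0 × 3600 + 56 × 60 + 57) × 30 + 2 = 102512.
Minute boundaries passed: 56; those not divisible by 10: 56 − 5 = 51; dropped labels = 2 × 51 = 102.
Actual frame index = 102512 − 102 = 102410.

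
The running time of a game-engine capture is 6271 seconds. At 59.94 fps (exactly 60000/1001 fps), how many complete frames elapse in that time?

Frames = 6271 × 60000/1001 = 376260000/1001 ≈ 375884.1159.
Complete frames: 375884.

375884 frames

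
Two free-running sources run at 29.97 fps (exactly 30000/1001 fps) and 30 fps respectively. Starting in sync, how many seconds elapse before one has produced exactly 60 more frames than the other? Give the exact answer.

2002 seconds

The gap grows by |30 − 30000/1001| = 30/1001 frames per second.
Time for a 60-frame gap: 60 ÷ (30/1001) = 2002 s.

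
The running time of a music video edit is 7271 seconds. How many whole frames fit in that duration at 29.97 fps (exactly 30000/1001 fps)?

Frames = 7271 × 30000/1001 = 19830000/91 ≈ 217912.0879.
Complete frames: 217912.

217912 frames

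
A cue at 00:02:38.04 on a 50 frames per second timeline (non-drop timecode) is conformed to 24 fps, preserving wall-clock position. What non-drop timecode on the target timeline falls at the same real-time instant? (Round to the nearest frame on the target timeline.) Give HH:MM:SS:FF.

00:02:38:02

Source frame index: (0×3600 + 2×60 + 38) × 50 + 4 = 7904.
Real time: 7904 / (50) = 3952/25 s.
Target frame: (3952/25) × (24) = 94848/25 ≈ 3793.920 → 3794.
At 24 labels/s: frame 3794 → 00:02:38:02.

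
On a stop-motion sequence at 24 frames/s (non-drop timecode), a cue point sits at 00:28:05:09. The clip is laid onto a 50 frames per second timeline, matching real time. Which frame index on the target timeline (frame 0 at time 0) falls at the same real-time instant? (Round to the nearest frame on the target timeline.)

Source frame index: (0×3600 + 28×60 + 5) × 24 + 9 = 40449.
Real time: 40449 / (24) = 13483/8 s.
Target frame: (13483/8) × (50) = 337075/4 ≈ 84268.750 → 84269.

frame 84269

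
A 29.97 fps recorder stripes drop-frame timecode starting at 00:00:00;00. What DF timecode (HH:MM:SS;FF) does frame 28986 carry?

00:16:07;06

Each 10-minute DF block holds 10 × 60 × 30 − 9 × 2 = 17982 frames. 28986 ÷ 17982 → 1 full block, remainder 11004.
Within the partial block the first minute is 1800 frames and each further minute 1798, so 6 further minute boundaries passed. Total skipped labels = 18 × 1 + 2 × 6 = 30.
Non-drop label index = 28986 + 30 = 29016; at 30 labels/s that is 00:16:07:06, i.e. DF 00:16:07;06.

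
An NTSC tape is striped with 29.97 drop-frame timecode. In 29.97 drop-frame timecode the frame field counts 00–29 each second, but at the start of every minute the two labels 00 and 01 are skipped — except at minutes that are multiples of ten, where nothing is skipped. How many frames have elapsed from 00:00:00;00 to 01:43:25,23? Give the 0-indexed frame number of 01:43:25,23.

185987

As if non-drop at 30 labels/s: (1 × 3600 + 43 × 60 + 25) × 30 + 23 = 186173.
Minute boundaries passed: 103; those not divisible by 10: 103 − 10 = 93; dropped labels = 2 × 93 = 186.
Actual frame index = 186173 − 186 = 185987.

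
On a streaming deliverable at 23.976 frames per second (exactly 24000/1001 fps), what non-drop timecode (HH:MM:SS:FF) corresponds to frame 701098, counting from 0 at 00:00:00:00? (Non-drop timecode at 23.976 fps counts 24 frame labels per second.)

701098 ÷ 24 = 29212 full seconds, remainder 10 frames.
29212 s = 8 h 6 min 52 s.
Timecode: 08:06:52:10.

08:06:52:10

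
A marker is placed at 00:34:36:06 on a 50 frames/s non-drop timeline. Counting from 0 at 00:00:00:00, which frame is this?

Total seconds to the label: (0 × 3600 + 34 × 60 + 36) = 2076.
Frame index = 2076 × 50 + 6 = 103806.

frame 103806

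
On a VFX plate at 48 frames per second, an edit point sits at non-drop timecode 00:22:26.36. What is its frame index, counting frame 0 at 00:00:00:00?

Total seconds to the label: (0 × 3600 + 22 × 60 + 26) = 1346.
Frame index = 1346 × 48 + 36 = 64644.

frame 64644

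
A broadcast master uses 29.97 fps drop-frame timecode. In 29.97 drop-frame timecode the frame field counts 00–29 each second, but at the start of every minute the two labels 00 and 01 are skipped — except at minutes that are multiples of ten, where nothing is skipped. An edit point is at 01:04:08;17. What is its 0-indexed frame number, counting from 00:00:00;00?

Complete 10-minute blocks: 6, each 17982 frames → 107892.
Remaining 4 whole minutes in the current block: 1800 + 3 × 1798 = 7194 frames.
Within the current minute: 8 × 30 + 17 − 2 = 255 (labels ;00/;01 skipped at this minute). Total = 107892 + 7194 + 255 = 115341.

115341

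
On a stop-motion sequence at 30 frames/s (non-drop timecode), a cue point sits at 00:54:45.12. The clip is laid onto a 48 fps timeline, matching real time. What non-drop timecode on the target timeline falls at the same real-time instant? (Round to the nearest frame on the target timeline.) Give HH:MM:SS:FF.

Source frame index: (0×3600 + 54×60 + 45) × 30 + 12 = 98562.
Real time: 98562 / (30) = 16427/5 s.
Target frame: (16427/5) × (48) = 788496/5 ≈ 157699.200 → 157699.
At 48 labels/s: frame 157699 → 00:54:45:19.

00:54:45:19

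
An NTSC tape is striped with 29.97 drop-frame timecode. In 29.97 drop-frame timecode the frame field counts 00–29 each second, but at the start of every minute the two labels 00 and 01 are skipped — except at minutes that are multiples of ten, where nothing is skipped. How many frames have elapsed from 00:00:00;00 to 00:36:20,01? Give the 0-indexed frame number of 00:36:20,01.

As if non-drop at 30 labels/s: (0 × 3600 + 36 × 60 + 20) × 30 + 1 = 65401.
Minute boundaries passed: 36; those not divisible by 10: 36 − 3 = 33; dropped labels = 2 × 33 = 66.
Actual frame index = 65401 − 66 = 65335.

65335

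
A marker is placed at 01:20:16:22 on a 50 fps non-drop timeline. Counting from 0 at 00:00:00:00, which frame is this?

240822

Total seconds to the label: (1 × 3600 + 20 × 60 + 16) = 4816.
Frame index = 4816 × 50 + 22 = 240822.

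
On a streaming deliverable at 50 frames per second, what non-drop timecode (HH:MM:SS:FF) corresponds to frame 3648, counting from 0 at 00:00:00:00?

00:01:12:48

3648 ÷ 50 = 72 full seconds, remainder 48 frames.
72 s = 0 h 1 min 12 s.
Timecode: 00:01:12:48.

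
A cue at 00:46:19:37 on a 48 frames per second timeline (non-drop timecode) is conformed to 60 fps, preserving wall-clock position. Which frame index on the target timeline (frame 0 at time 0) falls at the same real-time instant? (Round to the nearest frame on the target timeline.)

Source frame index: (0×3600 + 46×60 + 19) × 48 + 37 = 133429.
Real time: 133429 / (48) = 133429/48 s.
Target frame: (133429/48) × (60) = 667145/4 ≈ 166786.250 → 166786.

frame 166786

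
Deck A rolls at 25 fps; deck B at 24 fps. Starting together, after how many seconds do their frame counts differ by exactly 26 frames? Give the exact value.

The gap grows by |24 − 25| = 1 frame per second.
Time for a 26-frame gap: 26 ÷ (1) = 26 s.

26 seconds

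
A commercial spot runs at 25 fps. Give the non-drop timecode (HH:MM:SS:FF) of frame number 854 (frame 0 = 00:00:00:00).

00:00:34:04

854 ÷ 25 = 34 full seconds, remainder 4 frames.
34 s = 0 h 0 min 34 s.
Timecode: 00:00:34:04.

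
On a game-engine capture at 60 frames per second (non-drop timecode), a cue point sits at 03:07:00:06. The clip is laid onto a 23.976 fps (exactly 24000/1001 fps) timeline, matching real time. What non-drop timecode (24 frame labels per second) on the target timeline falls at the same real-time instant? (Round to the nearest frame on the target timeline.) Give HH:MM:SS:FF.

03:06:48:21

Source frame index: (3×3600 + 7×60 + 0) × 60 + 6 = 673206.
Real time: 673206 / (60) = 112201/10 s.
Target frame: (112201/10) × (24000/1001) = 269282400/1001 ≈ 269013.387 → 269013.
At 24 labels/s: frame 269013 → 03:06:48:21.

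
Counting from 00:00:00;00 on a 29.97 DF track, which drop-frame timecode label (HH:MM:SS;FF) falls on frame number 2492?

00:01:23;04

Ten DF minutes hold 17982 frames, so frame 2492 lies in block 0 (frames 0–17981) with 2492 frames into that block.
The block's first minute is 1800 frames and the rest 1798 each; 2492 frames reaches minute 1, so 0 × 18 + 1 × 2 = 2 labels have been skipped so far.
Adding those back, label number 2492 + 2 = 2494 at 30 labels/s is 83 s + 4 f = 0 h 1 min 23 s frame 4, i.e. 00:01:23;04.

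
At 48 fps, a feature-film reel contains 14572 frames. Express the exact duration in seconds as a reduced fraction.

Running time = 14572 ÷ (48) = 14572 × 1/48 = 3643/12 s.

3643/12 seconds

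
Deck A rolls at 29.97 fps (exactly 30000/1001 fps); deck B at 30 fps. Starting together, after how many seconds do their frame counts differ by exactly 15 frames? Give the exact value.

The gap grows by |30 − 30000/1001| = 30/1001 frames per second.
Time for a 15-frame gap: 15 ÷ (30/1001) = 500.5 s.

500.5 seconds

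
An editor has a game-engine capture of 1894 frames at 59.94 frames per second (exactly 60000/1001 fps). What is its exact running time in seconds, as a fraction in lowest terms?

Running time = 1894 ÷ (60000/1001) = 1894 × 1001/60000 = 947947/30000 s.

947947/30000 seconds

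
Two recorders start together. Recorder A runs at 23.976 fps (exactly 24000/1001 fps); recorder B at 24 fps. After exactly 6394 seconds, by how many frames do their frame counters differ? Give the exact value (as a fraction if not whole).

153456/1001 frames

A emits 24000/1001 × 6394 = 153456000/1001 frames; B emits 24 × 6394 = 153456.
Difference = 153456/1001 frames (≈ 153.3027); B is ahead of A.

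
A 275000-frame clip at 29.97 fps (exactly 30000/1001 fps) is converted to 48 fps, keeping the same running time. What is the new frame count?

Target frames = source frames × (target rate / source rate) = 275000 × (48)/(30000/1001) = 275000 × 1001/625 = 440440.

440440 frames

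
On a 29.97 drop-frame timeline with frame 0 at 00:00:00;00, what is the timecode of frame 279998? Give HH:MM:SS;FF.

Each 10-minute DF block holds 10 × 60 × 30 − 9 × 2 = 17982 frames. 279998 ÷ 17982 → 15 full blocks, remainder 10268.
Within the partial block the first minute is 1800 frames and each further minute 1798, so 5 further minute boundaries passed. Total skipped labels = 18 × 15 + 2 × 5 = 280.
Non-drop label index = 279998 + 280 = 280278; at 30 labels/s that is 02:35:42:18, i.e. DF 02:35:42;18.

02:35:42;18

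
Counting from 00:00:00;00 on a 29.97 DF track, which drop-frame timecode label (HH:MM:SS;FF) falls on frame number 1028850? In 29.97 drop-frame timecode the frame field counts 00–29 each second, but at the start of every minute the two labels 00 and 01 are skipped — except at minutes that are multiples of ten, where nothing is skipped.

09:32:09;10

Ten DF minutes hold 17982 frames, so frame 1028850 lies in block 57 (frames 1024974–1042955) with 3876 frames into that block.
The block's first minute is 1800 frames and the rest 1798 each; 3876 frames reaches minute 2, so 57 × 18 + 2 × 2 = 1030 labels have been skipped so far.
Adding those back, label number 1028850 + 1030 = 1029880 at 30 labels/s is 34329 s + 10 f = 9 h 32 min 9 s frame 10, i.e. 09:32:09;10.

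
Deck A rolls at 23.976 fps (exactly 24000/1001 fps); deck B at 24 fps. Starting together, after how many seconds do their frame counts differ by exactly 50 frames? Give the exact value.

25025/12 seconds

The gap grows by |24 − 24000/1001| = 24/1001 frames per second.
Time for a 50-frame gap: 50 ÷ (24/1001) = 25025/12 s.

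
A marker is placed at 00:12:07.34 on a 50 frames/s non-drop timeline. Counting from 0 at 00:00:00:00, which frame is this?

36384

Total seconds to the label: (0 × 3600 + 12 × 60 + 7) = 727.
Frame index = 727 × 50 + 34 = 36384.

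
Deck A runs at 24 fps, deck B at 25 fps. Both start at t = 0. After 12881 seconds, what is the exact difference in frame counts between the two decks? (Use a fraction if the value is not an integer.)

A emits 24 × 12881 = 309144 frames; B emits 25 × 12881 = 322025.
Difference = 12881 frames; B is ahead of A.

12881 frames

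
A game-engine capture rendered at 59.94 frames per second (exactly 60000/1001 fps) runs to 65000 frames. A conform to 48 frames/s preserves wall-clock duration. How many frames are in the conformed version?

52052 frames

Target frames = source frames × (target rate / source rate) = 65000 × (48)/(60000/1001) = 65000 × 1001/1250 = 52052.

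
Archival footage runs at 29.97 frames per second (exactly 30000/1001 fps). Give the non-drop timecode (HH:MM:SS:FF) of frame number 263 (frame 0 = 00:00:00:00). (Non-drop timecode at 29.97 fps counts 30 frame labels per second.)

263 ÷ 30 = 8 full seconds, remainder 23 frames.
8 s = 0 h 0 min 8 s.
Timecode: 00:00:08:23.

00:00:08:23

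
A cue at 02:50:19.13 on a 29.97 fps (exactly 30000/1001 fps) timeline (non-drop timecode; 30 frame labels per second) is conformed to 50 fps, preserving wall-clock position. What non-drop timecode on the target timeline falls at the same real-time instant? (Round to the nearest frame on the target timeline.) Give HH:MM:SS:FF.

Source frame index: (2×3600 + 50×60 + 19) × 30 + 13 = 306583.
Real time: 306583 / (30000/1001) = 306889583/30000 s.
Target frame: (306889583/30000) × (50) = 306889583/600 ≈ 511482.638 → 511483.
At 50 labels/s: frame 511483 → 02:50:29:33.

02:50:29:33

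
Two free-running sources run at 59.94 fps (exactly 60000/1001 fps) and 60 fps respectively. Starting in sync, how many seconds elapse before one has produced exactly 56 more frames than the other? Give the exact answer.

The gap grows by |60 − 60000/1001| = 60/1001 frames per second.
Time for a 56-frame gap: 56 ÷ (60/1001) = 14014/15 s.

14014/15 seconds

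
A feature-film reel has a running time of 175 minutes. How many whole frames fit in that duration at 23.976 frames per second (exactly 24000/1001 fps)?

251748 frames

175 min = 10500 s.
Frames = 10500 × 24000/1001 = 36000000/143 ≈ 251748.2517.
Complete frames: 251748.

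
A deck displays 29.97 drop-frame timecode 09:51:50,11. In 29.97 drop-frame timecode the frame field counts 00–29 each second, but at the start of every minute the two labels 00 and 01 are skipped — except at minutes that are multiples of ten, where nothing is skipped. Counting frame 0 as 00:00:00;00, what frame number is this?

As if non-drop at 30 labels/s: (9 × 3600 + 51 × 60 + 50) × 30 + 11 = 1065311.
Minute boundaries passed: 591; those not divisible by 10: 591 − 59 = 532; dropped labels = 2 × 532 = 1064.
Actual frame index = 1065311 − 1064 = 1064247.

1064247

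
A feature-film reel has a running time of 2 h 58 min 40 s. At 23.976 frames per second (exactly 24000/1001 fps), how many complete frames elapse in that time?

257022 frames

2 h 58 min 40 s = 10720 s.
Frames = 10720 × 24000/1001 = 257280000/1001 ≈ 257022.9770.
Complete frames: 257022.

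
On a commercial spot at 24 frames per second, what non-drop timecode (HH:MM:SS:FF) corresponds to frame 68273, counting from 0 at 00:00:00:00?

68273 ÷ 24 = 2844 full seconds, remainder 17 frames.
2844 s = 0 h 47 min 24 s.
Timecode: 00:47:24:17.

00:47:24:17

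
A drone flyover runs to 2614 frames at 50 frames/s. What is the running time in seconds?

52.28 seconds

Running time = 2614 / (50) = 52.28 s.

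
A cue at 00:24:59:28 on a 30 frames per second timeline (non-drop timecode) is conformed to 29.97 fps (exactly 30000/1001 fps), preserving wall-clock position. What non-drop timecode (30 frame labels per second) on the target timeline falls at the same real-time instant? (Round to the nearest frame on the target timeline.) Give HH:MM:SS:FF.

Source frame index: (0×3600 + 24×60 + 59) × 30 + 28 = 44998.
Real time: 44998 / (30) = 22499/15 s.
Target frame: (22499/15) × (30000/1001) = 44998000/1001 ≈ 44953.047 → 44953.
At 30 labels/s: frame 44953 → 00:24:58:13.

00:24:58:13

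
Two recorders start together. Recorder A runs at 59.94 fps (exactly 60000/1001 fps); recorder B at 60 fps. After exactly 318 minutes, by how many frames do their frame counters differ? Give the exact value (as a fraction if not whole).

1144800/1001 frames

318 min = 19080 s.
A emits 60000/1001 × 19080 = 1144800000/1001 frames; B emits 60 × 19080 = 1144800.
Difference = 1144800/1001 frames (≈ 1143.6563); B is ahead of A.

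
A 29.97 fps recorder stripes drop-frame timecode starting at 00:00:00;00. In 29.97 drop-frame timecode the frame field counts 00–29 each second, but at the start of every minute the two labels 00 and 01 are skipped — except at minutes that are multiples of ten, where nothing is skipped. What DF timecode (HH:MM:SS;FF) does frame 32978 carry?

Each 10-minute DF block holds 10 × 60 × 30 − 9 × 2 = 17982 frames. 32978 ÷ 17982 → 1 full block, remainder 14996.
Within the partial block the first minute is 1800 frames and each further minute 1798, so 8 further minute boundaries passed. Total skipped labels = 18 × 1 + 2 × 8 = 34.
Non-drop label index = 32978 + 34 = 33012; at 30 labels/s that is 00:18:20:12, i.e. DF 00:18:20;12.

00:18:20;12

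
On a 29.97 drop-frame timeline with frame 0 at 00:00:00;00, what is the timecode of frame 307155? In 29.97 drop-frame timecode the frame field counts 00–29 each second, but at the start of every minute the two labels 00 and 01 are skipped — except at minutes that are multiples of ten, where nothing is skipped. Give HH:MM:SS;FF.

02:50:48;21

Each 10-minute DF block holds 10 × 60 × 30 − 9 × 2 = 17982 frames. 307155 ÷ 17982 → 17 full blocks, remainder 1461.
Within the partial block the first minute is 1800 frames and each further minute 1798, so 0 further minute boundaries passed. Total skipped labels = 18 × 17 + 2 × 0 = 306.
Non-drop label index = 307155 + 306 = 307461; at 30 labels/s that is 02:50:48:21, i.e. DF 02:50:48;21.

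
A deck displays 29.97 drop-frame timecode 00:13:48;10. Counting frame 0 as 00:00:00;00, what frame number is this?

As if non-drop at 30 labels/s: (0 × 3600 + 13 × 60 + 48) × 30 + 10 = 24850.
Minute boundaries passed: 13; those not divisible by 10: 13 − 1 = 12; dropped labels = 2 × 12 = 24.
Actual frame index = 24850 − 24 = 24826.

24826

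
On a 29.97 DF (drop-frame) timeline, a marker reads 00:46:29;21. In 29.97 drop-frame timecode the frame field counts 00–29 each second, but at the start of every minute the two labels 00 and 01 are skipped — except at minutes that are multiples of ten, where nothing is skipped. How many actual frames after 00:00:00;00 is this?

83607

Complete 10-minute blocks: 4, each 17982 frames → 71928.
Remaining 6 whole minutes in the current block: 1800 + 5 × 1798 = 10790 frames.
Within the current minute: 29 × 30 + 21 − 2 = 889 (labels ;00/;01 skipped at this minute). Total = 71928 + 10790 + 889 = 83607.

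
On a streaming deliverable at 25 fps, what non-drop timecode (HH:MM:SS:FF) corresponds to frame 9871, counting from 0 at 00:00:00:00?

9871 ÷ 25 = 394 full seconds, remainder 21 frames.
394 s = 0 h 6 min 34 s.
Timecode: 00:06:34:21.

00:06:34:21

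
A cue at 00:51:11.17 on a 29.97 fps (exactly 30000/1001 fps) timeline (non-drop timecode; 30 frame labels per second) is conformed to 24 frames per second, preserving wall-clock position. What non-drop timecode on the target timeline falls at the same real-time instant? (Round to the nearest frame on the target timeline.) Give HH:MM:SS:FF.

00:51:14:15

Source frame index: (0×3600 + 51×60 + 11) × 30 + 17 = 92147.
Real time: 92147 / (30000/1001) = 92239147/30000 s.
Target frame: (92239147/30000) × (24) = 92239147/1250 ≈ 73791.318 → 73791.
At 24 labels/s: frame 73791 → 00:51:14:15.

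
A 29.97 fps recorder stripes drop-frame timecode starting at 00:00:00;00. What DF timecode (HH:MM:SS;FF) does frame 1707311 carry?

15:49:27;11

Ten DF minutes hold 17982 frames, so frame 1707311 lies in block 94 (frames 1690308–1708289) with 17003 frames into that block.
The block's first minute is 1800 frames and the rest 1798 each; 17003 frames reaches minute 9, so 94 × 18 + 9 × 2 = 1710 labels have been skipped so far.
Adding those back, label number 1707311 + 1710 = 1709021 at 30 labels/s is 56967 s + 11 f = 15 h 49 min 27 s frame 11, i.e. 15:49:27;11.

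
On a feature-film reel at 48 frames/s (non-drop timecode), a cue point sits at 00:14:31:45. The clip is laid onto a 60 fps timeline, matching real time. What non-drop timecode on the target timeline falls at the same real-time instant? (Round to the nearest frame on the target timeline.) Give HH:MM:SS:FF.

00:14:31:56

Source frame index: (0×3600 + 14×60 + 31) × 48 + 45 = 41853.
Real time: 41853 / (48) = 13951/16 s.
Target frame: (13951/16) × (60) = 209265/4 ≈ 52316.250 → 52316.
At 60 labels/s: frame 52316 → 00:14:31:56.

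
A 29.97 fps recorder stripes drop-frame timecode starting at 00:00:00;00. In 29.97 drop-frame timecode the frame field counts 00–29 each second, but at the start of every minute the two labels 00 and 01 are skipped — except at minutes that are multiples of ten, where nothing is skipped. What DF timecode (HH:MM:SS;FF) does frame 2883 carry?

00:01:36;05

Ten DF minutes hold 17982 frames, so frame 2883 lies in block 0 (frames 0–17981) with 2883 frames into that block.
The block's first minute is 1800 frames and the rest 1798 each; 2883 frames reaches minute 1, so 0 × 18 + 1 × 2 = 2 labels have been skipped so far.
Adding those back, label number 2883 + 2 = 2885 at 30 labels/s is 96 s + 5 f = 0 h 1 min 36 s frame 5, i.e. 00:01:36;05.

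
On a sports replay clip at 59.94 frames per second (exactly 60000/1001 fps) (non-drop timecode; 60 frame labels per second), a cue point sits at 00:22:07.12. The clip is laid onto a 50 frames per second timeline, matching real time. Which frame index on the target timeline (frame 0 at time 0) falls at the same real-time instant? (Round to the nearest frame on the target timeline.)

Source frame index: (0×3600 + 22×60 + 7) × 60 + 12 = 79632.
Real time: 79632 / (60000/1001) = 1660659/1250 s.
Target frame: (1660659/1250) × (50) = 1660659/25 ≈ 66426.360 → 66426.

frame 66426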